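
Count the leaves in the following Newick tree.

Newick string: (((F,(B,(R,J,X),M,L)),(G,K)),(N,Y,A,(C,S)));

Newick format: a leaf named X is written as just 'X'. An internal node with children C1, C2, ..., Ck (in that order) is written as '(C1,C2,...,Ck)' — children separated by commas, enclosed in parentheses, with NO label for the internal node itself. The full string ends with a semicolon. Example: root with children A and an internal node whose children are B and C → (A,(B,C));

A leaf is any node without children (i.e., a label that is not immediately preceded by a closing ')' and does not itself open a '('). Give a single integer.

Answer: 14

Derivation:
Newick: (((F,(B,(R,J,X),M,L)),(G,K)),(N,Y,A,(C,S)));
Scan left-to-right; a leaf is any maximal label run not followed by '(':
  pos 3: leaf 'F' → count = 1
  pos 6: leaf 'B' → count = 2
  pos 9: leaf 'R' → count = 3
  pos 11: leaf 'J' → count = 4
  pos 13: leaf 'X' → count = 5
  pos 16: leaf 'M' → count = 6
  pos 18: leaf 'L' → count = 7
  pos 23: leaf 'G' → count = 8
  pos 25: leaf 'K' → count = 9
  pos 30: leaf 'N' → count = 10
  pos 32: leaf 'Y' → count = 11
  pos 34: leaf 'A' → count = 12
  pos 37: leaf 'C' → count = 13
  pos 39: leaf 'S' → count = 14
Total leaves: 14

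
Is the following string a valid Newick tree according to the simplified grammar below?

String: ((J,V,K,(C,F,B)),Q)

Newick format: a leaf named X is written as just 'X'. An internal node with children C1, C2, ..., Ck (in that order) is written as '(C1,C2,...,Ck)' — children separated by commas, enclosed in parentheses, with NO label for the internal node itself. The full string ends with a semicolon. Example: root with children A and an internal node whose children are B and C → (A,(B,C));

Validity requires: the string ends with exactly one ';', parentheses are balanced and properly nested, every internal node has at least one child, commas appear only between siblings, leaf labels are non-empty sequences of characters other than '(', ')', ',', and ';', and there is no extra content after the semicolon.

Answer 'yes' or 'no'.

Input: ((J,V,K,(C,F,B)),Q)
Paren balance: 3 '(' vs 3 ')' OK
Ends with single ';': False
Full parse: FAILS (must end with ;)
Valid: False

Answer: no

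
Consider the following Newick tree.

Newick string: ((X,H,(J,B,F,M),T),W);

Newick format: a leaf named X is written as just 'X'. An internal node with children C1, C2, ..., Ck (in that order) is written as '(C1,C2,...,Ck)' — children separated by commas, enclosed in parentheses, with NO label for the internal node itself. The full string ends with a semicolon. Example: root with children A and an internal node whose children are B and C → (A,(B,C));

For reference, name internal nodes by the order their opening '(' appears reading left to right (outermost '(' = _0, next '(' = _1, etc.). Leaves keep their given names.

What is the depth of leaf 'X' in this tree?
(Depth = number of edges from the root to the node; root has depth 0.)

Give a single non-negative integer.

Answer: 2

Derivation:
Newick: ((X,H,(J,B,F,M),T),W);
Naming internals by '(' encounter order: outermost '(' = _0, next = _1, ...
Query node: X
Path from root: _0 -> _1 -> X
Depth of X: 2 (number of edges from root)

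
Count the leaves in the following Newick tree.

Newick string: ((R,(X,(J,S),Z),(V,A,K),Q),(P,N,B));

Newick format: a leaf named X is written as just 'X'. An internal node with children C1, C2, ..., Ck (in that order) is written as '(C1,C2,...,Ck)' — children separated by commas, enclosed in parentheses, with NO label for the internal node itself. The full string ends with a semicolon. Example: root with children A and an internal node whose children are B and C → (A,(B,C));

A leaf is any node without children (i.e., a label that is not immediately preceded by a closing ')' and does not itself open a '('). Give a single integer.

Answer: 12

Derivation:
Newick: ((R,(X,(J,S),Z),(V,A,K),Q),(P,N,B));
Scan left-to-right; a leaf is any maximal label run not followed by '(':
  pos 2: leaf 'R' → count = 1
  pos 5: leaf 'X' → count = 2
  pos 8: leaf 'J' → count = 3
  pos 10: leaf 'S' → count = 4
  pos 13: leaf 'Z' → count = 5
  pos 17: leaf 'V' → count = 6
  pos 19: leaf 'A' → count = 7
  pos 21: leaf 'K' → count = 8
  pos 24: leaf 'Q' → count = 9
  pos 28: leaf 'P' → count = 10
  pos 30: leaf 'N' → count = 11
  pos 32: leaf 'B' → count = 12
Total leaves: 12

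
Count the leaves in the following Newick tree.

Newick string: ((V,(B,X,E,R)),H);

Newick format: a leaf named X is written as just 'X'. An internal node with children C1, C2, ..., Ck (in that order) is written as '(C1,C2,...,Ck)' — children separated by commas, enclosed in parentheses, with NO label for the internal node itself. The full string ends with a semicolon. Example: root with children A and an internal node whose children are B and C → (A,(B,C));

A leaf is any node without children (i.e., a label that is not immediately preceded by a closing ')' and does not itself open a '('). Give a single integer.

Answer: 6

Derivation:
Newick: ((V,(B,X,E,R)),H);
Scan left-to-right; a leaf is any maximal label run not followed by '(':
  pos 2: leaf 'V' → count = 1
  pos 5: leaf 'B' → count = 2
  pos 7: leaf 'X' → count = 3
  pos 9: leaf 'E' → count = 4
  pos 11: leaf 'R' → count = 5
  pos 15: leaf 'H' → count = 6
Total leaves: 6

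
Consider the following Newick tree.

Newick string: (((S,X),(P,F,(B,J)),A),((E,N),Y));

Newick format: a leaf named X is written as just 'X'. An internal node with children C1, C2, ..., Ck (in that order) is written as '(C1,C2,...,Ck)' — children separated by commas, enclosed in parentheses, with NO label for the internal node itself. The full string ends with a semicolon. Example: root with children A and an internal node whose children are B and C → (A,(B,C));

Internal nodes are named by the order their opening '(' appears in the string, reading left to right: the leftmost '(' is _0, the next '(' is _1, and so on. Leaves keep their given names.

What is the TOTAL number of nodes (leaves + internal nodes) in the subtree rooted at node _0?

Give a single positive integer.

Newick: (((S,X),(P,F,(B,J)),A),((E,N),Y));
Locate _0: it is the '(' at position 0 (the 1st '(' reading left to right).
Query: subtree rooted at _0
_0: subtree_size = 1 + 16
  _1: subtree_size = 1 + 10
    _2: subtree_size = 1 + 2
      S: subtree_size = 1 + 0
      X: subtree_size = 1 + 0
    _3: subtree_size = 1 + 5
      P: subtree_size = 1 + 0
      F: subtree_size = 1 + 0
      _4: subtree_size = 1 + 2
        B: subtree_size = 1 + 0
        J: subtree_size = 1 + 0
    A: subtree_size = 1 + 0
  _5: subtree_size = 1 + 4
    _6: subtree_size = 1 + 2
      E: subtree_size = 1 + 0
      N: subtree_size = 1 + 0
    Y: subtree_size = 1 + 0
Total subtree size of _0: 17

Answer: 17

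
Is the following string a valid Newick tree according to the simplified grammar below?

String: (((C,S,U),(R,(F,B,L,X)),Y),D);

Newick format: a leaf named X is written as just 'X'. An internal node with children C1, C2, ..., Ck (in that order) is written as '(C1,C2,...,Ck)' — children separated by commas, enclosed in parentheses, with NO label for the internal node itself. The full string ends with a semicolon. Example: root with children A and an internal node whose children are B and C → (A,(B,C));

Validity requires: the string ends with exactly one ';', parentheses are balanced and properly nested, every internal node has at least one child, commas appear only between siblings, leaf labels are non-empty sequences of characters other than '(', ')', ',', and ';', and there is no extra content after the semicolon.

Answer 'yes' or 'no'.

Answer: yes

Derivation:
Input: (((C,S,U),(R,(F,B,L,X)),Y),D);
Paren balance: 5 '(' vs 5 ')' OK
Ends with single ';': True
Full parse: OK
Valid: True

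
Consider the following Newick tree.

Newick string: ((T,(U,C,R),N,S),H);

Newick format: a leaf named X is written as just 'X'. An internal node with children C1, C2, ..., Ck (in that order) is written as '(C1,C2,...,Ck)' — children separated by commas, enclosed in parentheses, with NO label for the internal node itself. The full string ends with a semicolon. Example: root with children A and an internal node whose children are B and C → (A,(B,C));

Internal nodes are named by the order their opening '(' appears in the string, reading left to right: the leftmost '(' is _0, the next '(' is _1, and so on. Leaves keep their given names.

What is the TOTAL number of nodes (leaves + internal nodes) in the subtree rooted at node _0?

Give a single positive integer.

Answer: 10

Derivation:
Newick: ((T,(U,C,R),N,S),H);
Locate _0: it is the '(' at position 0 (the 1st '(' reading left to right).
Query: subtree rooted at _0
_0: subtree_size = 1 + 9
  _1: subtree_size = 1 + 7
    T: subtree_size = 1 + 0
    _2: subtree_size = 1 + 3
      U: subtree_size = 1 + 0
      C: subtree_size = 1 + 0
      R: subtree_size = 1 + 0
    N: subtree_size = 1 + 0
    S: subtree_size = 1 + 0
  H: subtree_size = 1 + 0
Total subtree size of _0: 10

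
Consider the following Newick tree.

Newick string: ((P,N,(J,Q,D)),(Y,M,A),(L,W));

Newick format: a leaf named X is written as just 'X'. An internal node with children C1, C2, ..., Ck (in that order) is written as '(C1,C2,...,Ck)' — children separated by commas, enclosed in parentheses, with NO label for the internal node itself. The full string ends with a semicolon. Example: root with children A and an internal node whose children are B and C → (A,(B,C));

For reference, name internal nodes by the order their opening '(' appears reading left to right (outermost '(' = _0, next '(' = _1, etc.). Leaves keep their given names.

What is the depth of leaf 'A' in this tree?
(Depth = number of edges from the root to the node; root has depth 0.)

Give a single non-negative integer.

Answer: 2

Derivation:
Newick: ((P,N,(J,Q,D)),(Y,M,A),(L,W));
Naming internals by '(' encounter order: outermost '(' = _0, next = _1, ...
Query node: A
Path from root: _0 -> _3 -> A
Depth of A: 2 (number of edges from root)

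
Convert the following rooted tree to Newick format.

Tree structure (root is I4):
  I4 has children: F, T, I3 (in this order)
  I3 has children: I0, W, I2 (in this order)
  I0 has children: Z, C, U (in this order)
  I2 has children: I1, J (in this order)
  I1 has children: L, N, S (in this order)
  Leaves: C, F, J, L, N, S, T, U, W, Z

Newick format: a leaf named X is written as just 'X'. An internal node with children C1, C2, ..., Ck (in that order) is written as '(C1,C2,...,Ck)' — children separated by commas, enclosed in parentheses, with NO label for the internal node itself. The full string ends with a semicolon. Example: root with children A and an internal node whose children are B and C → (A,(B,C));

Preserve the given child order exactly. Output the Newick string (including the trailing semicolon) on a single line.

Answer: (F,T,((Z,C,U),W,((L,N,S),J)));

Derivation:
internal I4 with children ['F', 'T', 'I3']
  leaf 'F' → 'F'
  leaf 'T' → 'T'
  internal I3 with children ['I0', 'W', 'I2']
    internal I0 with children ['Z', 'C', 'U']
      leaf 'Z' → 'Z'
      leaf 'C' → 'C'
      leaf 'U' → 'U'
    → '(Z,C,U)'
    leaf 'W' → 'W'
    internal I2 with children ['I1', 'J']
      internal I1 with children ['L', 'N', 'S']
        leaf 'L' → 'L'
        leaf 'N' → 'N'
        leaf 'S' → 'S'
      → '(L,N,S)'
      leaf 'J' → 'J'
    → '((L,N,S),J)'
  → '((Z,C,U),W,((L,N,S),J))'
→ '(F,T,((Z,C,U),W,((L,N,S),J)))'
Final: (F,T,((Z,C,U),W,((L,N,S),J)));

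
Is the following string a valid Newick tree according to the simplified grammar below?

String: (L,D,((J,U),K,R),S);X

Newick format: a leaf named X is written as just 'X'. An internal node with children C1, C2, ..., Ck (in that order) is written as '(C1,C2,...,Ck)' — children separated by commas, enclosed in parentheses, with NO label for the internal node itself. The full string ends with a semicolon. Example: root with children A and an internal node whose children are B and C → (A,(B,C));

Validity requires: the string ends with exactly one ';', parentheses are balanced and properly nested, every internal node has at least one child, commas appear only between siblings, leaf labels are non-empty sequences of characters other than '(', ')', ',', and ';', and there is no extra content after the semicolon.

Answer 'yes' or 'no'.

Input: (L,D,((J,U),K,R),S);X
Paren balance: 3 '(' vs 3 ')' OK
Ends with single ';': False
Full parse: FAILS (must end with ;)
Valid: False

Answer: no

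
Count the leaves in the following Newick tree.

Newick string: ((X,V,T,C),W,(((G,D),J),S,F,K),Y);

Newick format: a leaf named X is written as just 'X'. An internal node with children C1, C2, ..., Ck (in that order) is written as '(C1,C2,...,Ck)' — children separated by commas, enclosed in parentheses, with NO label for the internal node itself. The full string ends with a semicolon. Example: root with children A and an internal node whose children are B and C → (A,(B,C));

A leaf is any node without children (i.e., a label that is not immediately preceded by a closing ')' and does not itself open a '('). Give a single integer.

Answer: 12

Derivation:
Newick: ((X,V,T,C),W,(((G,D),J),S,F,K),Y);
Scan left-to-right; a leaf is any maximal label run not followed by '(':
  pos 2: leaf 'X' → count = 1
  pos 4: leaf 'V' → count = 2
  pos 6: leaf 'T' → count = 3
  pos 8: leaf 'C' → count = 4
  pos 11: leaf 'W' → count = 5
  pos 16: leaf 'G' → count = 6
  pos 18: leaf 'D' → count = 7
  pos 21: leaf 'J' → count = 8
  pos 24: leaf 'S' → count = 9
  pos 26: leaf 'F' → count = 10
  pos 28: leaf 'K' → count = 11
  pos 31: leaf 'Y' → count = 12
Total leaves: 12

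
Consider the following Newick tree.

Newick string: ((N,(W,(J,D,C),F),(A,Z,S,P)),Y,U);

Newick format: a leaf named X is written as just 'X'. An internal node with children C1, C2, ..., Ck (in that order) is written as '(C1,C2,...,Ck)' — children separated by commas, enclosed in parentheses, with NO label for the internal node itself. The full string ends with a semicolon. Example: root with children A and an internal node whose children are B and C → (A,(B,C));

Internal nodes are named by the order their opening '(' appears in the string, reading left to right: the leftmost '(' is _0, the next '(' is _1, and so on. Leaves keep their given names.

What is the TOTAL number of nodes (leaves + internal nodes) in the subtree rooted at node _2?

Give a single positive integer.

Answer: 7

Derivation:
Newick: ((N,(W,(J,D,C),F),(A,Z,S,P)),Y,U);
Locate _2: it is the '(' at position 4 (the 3rd '(' reading left to right).
Query: subtree rooted at _2
_2: subtree_size = 1 + 6
  W: subtree_size = 1 + 0
  _3: subtree_size = 1 + 3
    J: subtree_size = 1 + 0
    D: subtree_size = 1 + 0
    C: subtree_size = 1 + 0
  F: subtree_size = 1 + 0
Total subtree size of _2: 7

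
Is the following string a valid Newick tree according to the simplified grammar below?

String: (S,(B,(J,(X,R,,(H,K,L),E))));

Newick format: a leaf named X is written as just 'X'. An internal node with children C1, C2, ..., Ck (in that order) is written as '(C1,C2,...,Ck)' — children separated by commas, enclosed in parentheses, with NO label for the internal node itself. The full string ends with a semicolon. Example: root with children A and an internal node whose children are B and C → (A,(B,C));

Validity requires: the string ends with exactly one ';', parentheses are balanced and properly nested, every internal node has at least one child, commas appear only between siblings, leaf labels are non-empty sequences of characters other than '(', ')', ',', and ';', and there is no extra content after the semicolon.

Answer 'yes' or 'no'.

Input: (S,(B,(J,(X,R,,(H,K,L),E))));
Paren balance: 5 '(' vs 5 ')' OK
Ends with single ';': True
Full parse: FAILS (empty leaf label at pos 14)
Valid: False

Answer: no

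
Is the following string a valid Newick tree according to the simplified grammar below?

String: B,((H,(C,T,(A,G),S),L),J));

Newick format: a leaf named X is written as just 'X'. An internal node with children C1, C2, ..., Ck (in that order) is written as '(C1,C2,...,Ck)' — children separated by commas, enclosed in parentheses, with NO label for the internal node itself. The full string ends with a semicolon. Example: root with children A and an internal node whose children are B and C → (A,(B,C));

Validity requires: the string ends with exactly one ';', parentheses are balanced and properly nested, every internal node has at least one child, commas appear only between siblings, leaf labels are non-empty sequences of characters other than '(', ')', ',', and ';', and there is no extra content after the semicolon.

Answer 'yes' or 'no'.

Input: B,((H,(C,T,(A,G),S),L),J));
Paren balance: 4 '(' vs 5 ')' MISMATCH
Ends with single ';': True
Full parse: FAILS (extra content after tree at pos 1)
Valid: False

Answer: no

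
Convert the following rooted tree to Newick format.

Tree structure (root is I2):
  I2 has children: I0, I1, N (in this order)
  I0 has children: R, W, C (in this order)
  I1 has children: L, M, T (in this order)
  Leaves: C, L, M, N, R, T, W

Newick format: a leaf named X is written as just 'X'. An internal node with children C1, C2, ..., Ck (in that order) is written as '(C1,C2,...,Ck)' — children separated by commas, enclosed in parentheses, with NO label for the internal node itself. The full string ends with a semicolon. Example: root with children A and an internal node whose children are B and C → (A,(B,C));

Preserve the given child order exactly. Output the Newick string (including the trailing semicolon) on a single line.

Answer: ((R,W,C),(L,M,T),N);

Derivation:
internal I2 with children ['I0', 'I1', 'N']
  internal I0 with children ['R', 'W', 'C']
    leaf 'R' → 'R'
    leaf 'W' → 'W'
    leaf 'C' → 'C'
  → '(R,W,C)'
  internal I1 with children ['L', 'M', 'T']
    leaf 'L' → 'L'
    leaf 'M' → 'M'
    leaf 'T' → 'T'
  → '(L,M,T)'
  leaf 'N' → 'N'
→ '((R,W,C),(L,M,T),N)'
Final: ((R,W,C),(L,M,T),N);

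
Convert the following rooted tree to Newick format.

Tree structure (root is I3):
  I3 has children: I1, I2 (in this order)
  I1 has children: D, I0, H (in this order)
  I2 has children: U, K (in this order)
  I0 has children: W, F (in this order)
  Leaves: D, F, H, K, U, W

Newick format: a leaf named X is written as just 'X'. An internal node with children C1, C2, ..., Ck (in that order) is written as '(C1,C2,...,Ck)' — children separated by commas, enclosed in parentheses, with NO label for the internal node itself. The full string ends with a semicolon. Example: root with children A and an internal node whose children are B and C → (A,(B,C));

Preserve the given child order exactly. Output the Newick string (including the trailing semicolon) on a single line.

internal I3 with children ['I1', 'I2']
  internal I1 with children ['D', 'I0', 'H']
    leaf 'D' → 'D'
    internal I0 with children ['W', 'F']
      leaf 'W' → 'W'
      leaf 'F' → 'F'
    → '(W,F)'
    leaf 'H' → 'H'
  → '(D,(W,F),H)'
  internal I2 with children ['U', 'K']
    leaf 'U' → 'U'
    leaf 'K' → 'K'
  → '(U,K)'
→ '((D,(W,F),H),(U,K))'
Final: ((D,(W,F),H),(U,K));

Answer: ((D,(W,F),H),(U,K));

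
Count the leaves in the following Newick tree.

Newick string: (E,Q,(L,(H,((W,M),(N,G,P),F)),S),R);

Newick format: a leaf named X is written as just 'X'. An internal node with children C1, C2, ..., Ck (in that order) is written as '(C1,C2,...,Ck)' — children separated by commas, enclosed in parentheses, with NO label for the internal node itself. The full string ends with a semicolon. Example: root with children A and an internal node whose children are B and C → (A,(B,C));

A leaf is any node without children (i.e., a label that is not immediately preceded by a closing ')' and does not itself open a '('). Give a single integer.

Answer: 12

Derivation:
Newick: (E,Q,(L,(H,((W,M),(N,G,P),F)),S),R);
Scan left-to-right; a leaf is any maximal label run not followed by '(':
  pos 1: leaf 'E' → count = 1
  pos 3: leaf 'Q' → count = 2
  pos 6: leaf 'L' → count = 3
  pos 9: leaf 'H' → count = 4
  pos 13: leaf 'W' → count = 5
  pos 15: leaf 'M' → count = 6
  pos 19: leaf 'N' → count = 7
  pos 21: leaf 'G' → count = 8
  pos 23: leaf 'P' → count = 9
  pos 26: leaf 'F' → count = 10
  pos 30: leaf 'S' → count = 11
  pos 33: leaf 'R' → count = 12
Total leaves: 12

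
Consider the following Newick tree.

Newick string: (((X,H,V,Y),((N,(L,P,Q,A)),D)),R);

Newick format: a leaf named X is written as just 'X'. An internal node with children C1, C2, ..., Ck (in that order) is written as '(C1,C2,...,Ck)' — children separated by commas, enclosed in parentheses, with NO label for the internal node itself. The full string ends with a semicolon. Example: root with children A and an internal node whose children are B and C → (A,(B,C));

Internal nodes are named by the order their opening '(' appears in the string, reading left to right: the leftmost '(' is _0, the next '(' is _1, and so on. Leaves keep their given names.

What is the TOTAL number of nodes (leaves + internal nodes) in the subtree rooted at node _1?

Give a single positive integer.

Newick: (((X,H,V,Y),((N,(L,P,Q,A)),D)),R);
Locate _1: it is the '(' at position 1 (the 2nd '(' reading left to right).
Query: subtree rooted at _1
_1: subtree_size = 1 + 14
  _2: subtree_size = 1 + 4
    X: subtree_size = 1 + 0
    H: subtree_size = 1 + 0
    V: subtree_size = 1 + 0
    Y: subtree_size = 1 + 0
  _3: subtree_size = 1 + 8
    _4: subtree_size = 1 + 6
      N: subtree_size = 1 + 0
      _5: subtree_size = 1 + 4
        L: subtree_size = 1 + 0
        P: subtree_size = 1 + 0
        Q: subtree_size = 1 + 0
        A: subtree_size = 1 + 0
    D: subtree_size = 1 + 0
Total subtree size of _1: 15

Answer: 15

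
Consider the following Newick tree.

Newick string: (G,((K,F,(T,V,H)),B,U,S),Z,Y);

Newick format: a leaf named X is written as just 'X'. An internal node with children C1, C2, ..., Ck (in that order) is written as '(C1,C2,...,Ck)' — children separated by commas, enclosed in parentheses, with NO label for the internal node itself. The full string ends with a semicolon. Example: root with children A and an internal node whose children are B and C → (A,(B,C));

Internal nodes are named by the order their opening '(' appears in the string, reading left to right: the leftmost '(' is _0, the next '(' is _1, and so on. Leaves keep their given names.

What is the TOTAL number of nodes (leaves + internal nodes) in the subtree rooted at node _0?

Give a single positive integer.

Answer: 15

Derivation:
Newick: (G,((K,F,(T,V,H)),B,U,S),Z,Y);
Locate _0: it is the '(' at position 0 (the 1st '(' reading left to right).
Query: subtree rooted at _0
_0: subtree_size = 1 + 14
  G: subtree_size = 1 + 0
  _1: subtree_size = 1 + 10
    _2: subtree_size = 1 + 6
      K: subtree_size = 1 + 0
      F: subtree_size = 1 + 0
      _3: subtree_size = 1 + 3
        T: subtree_size = 1 + 0
        V: subtree_size = 1 + 0
        H: subtree_size = 1 + 0
    B: subtree_size = 1 + 0
    U: subtree_size = 1 + 0
    S: subtree_size = 1 + 0
  Z: subtree_size = 1 + 0
  Y: subtree_size = 1 + 0
Total subtree size of _0: 15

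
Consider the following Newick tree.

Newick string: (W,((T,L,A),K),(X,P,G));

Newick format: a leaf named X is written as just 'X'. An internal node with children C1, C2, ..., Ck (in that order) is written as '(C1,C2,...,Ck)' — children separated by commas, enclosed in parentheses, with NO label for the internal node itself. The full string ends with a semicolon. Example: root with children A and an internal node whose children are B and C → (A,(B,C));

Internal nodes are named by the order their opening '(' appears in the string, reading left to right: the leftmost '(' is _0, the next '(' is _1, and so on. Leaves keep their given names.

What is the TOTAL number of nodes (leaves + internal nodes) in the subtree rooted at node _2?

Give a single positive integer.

Newick: (W,((T,L,A),K),(X,P,G));
Locate _2: it is the '(' at position 4 (the 3rd '(' reading left to right).
Query: subtree rooted at _2
_2: subtree_size = 1 + 3
  T: subtree_size = 1 + 0
  L: subtree_size = 1 + 0
  A: subtree_size = 1 + 0
Total subtree size of _2: 4

Answer: 4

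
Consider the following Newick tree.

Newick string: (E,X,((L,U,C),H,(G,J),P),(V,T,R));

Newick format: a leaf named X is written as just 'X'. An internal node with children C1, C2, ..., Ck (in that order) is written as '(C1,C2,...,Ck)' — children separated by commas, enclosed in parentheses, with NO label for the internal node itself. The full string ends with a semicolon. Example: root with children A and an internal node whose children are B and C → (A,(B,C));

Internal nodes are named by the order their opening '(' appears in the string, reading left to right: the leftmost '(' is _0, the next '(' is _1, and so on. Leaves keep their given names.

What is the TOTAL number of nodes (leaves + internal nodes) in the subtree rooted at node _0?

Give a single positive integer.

Answer: 17

Derivation:
Newick: (E,X,((L,U,C),H,(G,J),P),(V,T,R));
Locate _0: it is the '(' at position 0 (the 1st '(' reading left to right).
Query: subtree rooted at _0
_0: subtree_size = 1 + 16
  E: subtree_size = 1 + 0
  X: subtree_size = 1 + 0
  _1: subtree_size = 1 + 9
    _2: subtree_size = 1 + 3
      L: subtree_size = 1 + 0
      U: subtree_size = 1 + 0
      C: subtree_size = 1 + 0
    H: subtree_size = 1 + 0
    _3: subtree_size = 1 + 2
      G: subtree_size = 1 + 0
      J: subtree_size = 1 + 0
    P: subtree_size = 1 + 0
  _4: subtree_size = 1 + 3
    V: subtree_size = 1 + 0
    T: subtree_size = 1 + 0
    R: subtree_size = 1 + 0
Total subtree size of _0: 17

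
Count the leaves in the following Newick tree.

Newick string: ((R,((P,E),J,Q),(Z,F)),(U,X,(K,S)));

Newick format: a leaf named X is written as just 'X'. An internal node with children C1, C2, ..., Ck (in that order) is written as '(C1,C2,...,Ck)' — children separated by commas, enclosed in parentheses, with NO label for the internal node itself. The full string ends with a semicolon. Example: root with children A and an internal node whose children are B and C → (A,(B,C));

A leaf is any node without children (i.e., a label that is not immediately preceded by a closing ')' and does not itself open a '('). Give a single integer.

Newick: ((R,((P,E),J,Q),(Z,F)),(U,X,(K,S)));
Scan left-to-right; a leaf is any maximal label run not followed by '(':
  pos 2: leaf 'R' → count = 1
  pos 6: leaf 'P' → count = 2
  pos 8: leaf 'E' → count = 3
  pos 11: leaf 'J' → count = 4
  pos 13: leaf 'Q' → count = 5
  pos 17: leaf 'Z' → count = 6
  pos 19: leaf 'F' → count = 7
  pos 24: leaf 'U' → count = 8
  pos 26: leaf 'X' → count = 9
  pos 29: leaf 'K' → count = 10
  pos 31: leaf 'S' → count = 11
Total leaves: 11

Answer: 11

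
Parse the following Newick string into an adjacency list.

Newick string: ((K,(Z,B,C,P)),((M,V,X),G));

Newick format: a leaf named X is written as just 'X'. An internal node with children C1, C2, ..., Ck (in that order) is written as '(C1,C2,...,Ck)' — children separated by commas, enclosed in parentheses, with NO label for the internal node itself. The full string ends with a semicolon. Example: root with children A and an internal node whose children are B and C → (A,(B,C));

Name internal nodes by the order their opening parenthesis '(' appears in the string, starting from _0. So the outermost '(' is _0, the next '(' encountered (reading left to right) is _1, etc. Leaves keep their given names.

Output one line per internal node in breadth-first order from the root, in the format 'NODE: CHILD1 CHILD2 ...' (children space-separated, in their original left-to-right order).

Answer: _0: _1 _3
_1: K _2
_3: _4 G
_2: Z B C P
_4: M V X

Derivation:
Input: ((K,(Z,B,C,P)),((M,V,X),G));
Scanning left-to-right, naming '(' by encounter order:
  pos 0: '(' -> open internal node _0 (depth 1)
  pos 1: '(' -> open internal node _1 (depth 2)
  pos 4: '(' -> open internal node _2 (depth 3)
  pos 12: ')' -> close internal node _2 (now at depth 2)
  pos 13: ')' -> close internal node _1 (now at depth 1)
  pos 15: '(' -> open internal node _3 (depth 2)
  pos 16: '(' -> open internal node _4 (depth 3)
  pos 22: ')' -> close internal node _4 (now at depth 2)
  pos 25: ')' -> close internal node _3 (now at depth 1)
  pos 26: ')' -> close internal node _0 (now at depth 0)
Total internal nodes: 5
BFS adjacency from root:
  _0: _1 _3
  _1: K _2
  _3: _4 G
  _2: Z B C P
  _4: M V X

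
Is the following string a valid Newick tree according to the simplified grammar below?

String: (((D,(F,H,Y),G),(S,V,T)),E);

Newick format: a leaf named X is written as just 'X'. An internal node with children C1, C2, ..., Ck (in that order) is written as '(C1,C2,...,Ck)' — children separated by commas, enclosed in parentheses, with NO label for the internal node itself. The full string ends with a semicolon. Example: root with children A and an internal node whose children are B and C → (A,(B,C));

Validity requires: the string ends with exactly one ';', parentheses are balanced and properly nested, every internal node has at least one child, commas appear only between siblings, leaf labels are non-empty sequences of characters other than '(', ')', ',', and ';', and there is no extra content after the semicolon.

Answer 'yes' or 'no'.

Answer: yes

Derivation:
Input: (((D,(F,H,Y),G),(S,V,T)),E);
Paren balance: 5 '(' vs 5 ')' OK
Ends with single ';': True
Full parse: OK
Valid: True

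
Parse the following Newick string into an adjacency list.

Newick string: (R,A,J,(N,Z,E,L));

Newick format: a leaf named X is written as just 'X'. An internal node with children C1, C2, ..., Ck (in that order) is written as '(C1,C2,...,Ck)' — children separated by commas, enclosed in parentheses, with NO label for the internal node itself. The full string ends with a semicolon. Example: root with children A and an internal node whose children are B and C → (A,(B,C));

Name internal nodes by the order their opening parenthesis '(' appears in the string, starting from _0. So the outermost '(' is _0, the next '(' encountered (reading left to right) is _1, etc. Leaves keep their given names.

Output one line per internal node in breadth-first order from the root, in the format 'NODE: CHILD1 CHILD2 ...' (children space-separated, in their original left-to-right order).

Input: (R,A,J,(N,Z,E,L));
Scanning left-to-right, naming '(' by encounter order:
  pos 0: '(' -> open internal node _0 (depth 1)
  pos 7: '(' -> open internal node _1 (depth 2)
  pos 15: ')' -> close internal node _1 (now at depth 1)
  pos 16: ')' -> close internal node _0 (now at depth 0)
Total internal nodes: 2
BFS adjacency from root:
  _0: R A J _1
  _1: N Z E L

Answer: _0: R A J _1
_1: N Z E L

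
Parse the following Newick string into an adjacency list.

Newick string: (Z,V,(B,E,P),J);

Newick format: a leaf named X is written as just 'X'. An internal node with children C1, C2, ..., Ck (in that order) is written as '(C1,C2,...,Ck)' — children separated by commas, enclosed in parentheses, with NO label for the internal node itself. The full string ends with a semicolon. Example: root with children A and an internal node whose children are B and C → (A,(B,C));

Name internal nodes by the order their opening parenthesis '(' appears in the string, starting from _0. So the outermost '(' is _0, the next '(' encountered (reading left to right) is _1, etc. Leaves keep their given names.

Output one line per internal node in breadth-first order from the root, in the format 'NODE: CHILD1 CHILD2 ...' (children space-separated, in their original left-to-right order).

Answer: _0: Z V _1 J
_1: B E P

Derivation:
Input: (Z,V,(B,E,P),J);
Scanning left-to-right, naming '(' by encounter order:
  pos 0: '(' -> open internal node _0 (depth 1)
  pos 5: '(' -> open internal node _1 (depth 2)
  pos 11: ')' -> close internal node _1 (now at depth 1)
  pos 14: ')' -> close internal node _0 (now at depth 0)
Total internal nodes: 2
BFS adjacency from root:
  _0: Z V _1 J
  _1: B E P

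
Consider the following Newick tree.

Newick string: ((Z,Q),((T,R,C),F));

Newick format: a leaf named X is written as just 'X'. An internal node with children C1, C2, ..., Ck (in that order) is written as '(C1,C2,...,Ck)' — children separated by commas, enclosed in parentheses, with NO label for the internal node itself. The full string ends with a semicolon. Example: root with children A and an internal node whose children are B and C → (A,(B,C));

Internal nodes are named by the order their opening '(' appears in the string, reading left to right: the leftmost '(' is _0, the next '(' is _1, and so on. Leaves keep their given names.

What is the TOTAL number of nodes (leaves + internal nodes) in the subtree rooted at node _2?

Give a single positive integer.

Newick: ((Z,Q),((T,R,C),F));
Locate _2: it is the '(' at position 7 (the 3rd '(' reading left to right).
Query: subtree rooted at _2
_2: subtree_size = 1 + 5
  _3: subtree_size = 1 + 3
    T: subtree_size = 1 + 0
    R: subtree_size = 1 + 0
    C: subtree_size = 1 + 0
  F: subtree_size = 1 + 0
Total subtree size of _2: 6

Answer: 6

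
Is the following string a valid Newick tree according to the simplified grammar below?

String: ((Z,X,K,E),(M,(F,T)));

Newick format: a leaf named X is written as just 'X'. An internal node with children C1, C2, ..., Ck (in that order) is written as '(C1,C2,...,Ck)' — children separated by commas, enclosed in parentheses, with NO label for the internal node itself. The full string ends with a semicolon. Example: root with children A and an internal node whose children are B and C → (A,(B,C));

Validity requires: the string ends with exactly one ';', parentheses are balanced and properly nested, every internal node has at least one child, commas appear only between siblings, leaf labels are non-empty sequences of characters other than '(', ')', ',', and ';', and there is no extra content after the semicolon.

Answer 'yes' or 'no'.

Input: ((Z,X,K,E),(M,(F,T)));
Paren balance: 4 '(' vs 4 ')' OK
Ends with single ';': True
Full parse: OK
Valid: True

Answer: yes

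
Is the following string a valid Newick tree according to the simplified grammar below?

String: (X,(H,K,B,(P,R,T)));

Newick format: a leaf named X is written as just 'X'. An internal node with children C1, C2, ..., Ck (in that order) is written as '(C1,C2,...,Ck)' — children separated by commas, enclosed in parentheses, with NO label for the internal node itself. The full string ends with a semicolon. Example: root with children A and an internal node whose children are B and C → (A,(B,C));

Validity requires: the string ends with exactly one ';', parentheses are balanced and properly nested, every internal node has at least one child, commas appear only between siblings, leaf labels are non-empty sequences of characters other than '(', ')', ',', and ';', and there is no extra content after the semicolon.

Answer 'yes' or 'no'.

Input: (X,(H,K,B,(P,R,T)));
Paren balance: 3 '(' vs 3 ')' OK
Ends with single ';': True
Full parse: OK
Valid: True

Answer: yes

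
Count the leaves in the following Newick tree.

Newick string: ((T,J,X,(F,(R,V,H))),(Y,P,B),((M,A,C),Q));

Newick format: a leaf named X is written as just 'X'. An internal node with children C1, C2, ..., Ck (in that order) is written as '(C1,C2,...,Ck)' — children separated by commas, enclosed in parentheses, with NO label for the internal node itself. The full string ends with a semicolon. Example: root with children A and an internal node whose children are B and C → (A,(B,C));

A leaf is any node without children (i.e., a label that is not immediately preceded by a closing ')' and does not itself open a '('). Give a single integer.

Answer: 14

Derivation:
Newick: ((T,J,X,(F,(R,V,H))),(Y,P,B),((M,A,C),Q));
Scan left-to-right; a leaf is any maximal label run not followed by '(':
  pos 2: leaf 'T' → count = 1
  pos 4: leaf 'J' → count = 2
  pos 6: leaf 'X' → count = 3
  pos 9: leaf 'F' → count = 4
  pos 12: leaf 'R' → count = 5
  pos 14: leaf 'V' → count = 6
  pos 16: leaf 'H' → count = 7
  pos 22: leaf 'Y' → count = 8
  pos 24: leaf 'P' → count = 9
  pos 26: leaf 'B' → count = 10
  pos 31: leaf 'M' → count = 11
  pos 33: leaf 'A' → count = 12
  pos 35: leaf 'C' → count = 13
  pos 38: leaf 'Q' → count = 14
Total leaves: 14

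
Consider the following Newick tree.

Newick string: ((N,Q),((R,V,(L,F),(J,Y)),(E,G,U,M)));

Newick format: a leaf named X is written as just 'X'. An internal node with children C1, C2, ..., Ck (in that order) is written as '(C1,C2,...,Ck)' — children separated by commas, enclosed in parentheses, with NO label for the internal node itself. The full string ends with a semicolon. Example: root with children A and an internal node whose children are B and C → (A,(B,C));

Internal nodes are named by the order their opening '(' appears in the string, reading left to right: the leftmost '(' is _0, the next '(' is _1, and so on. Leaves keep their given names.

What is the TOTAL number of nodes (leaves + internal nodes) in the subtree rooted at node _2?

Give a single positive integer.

Answer: 15

Derivation:
Newick: ((N,Q),((R,V,(L,F),(J,Y)),(E,G,U,M)));
Locate _2: it is the '(' at position 7 (the 3rd '(' reading left to right).
Query: subtree rooted at _2
_2: subtree_size = 1 + 14
  _3: subtree_size = 1 + 8
    R: subtree_size = 1 + 0
    V: subtree_size = 1 + 0
    _4: subtree_size = 1 + 2
      L: subtree_size = 1 + 0
      F: subtree_size = 1 + 0
    _5: subtree_size = 1 + 2
      J: subtree_size = 1 + 0
      Y: subtree_size = 1 + 0
  _6: subtree_size = 1 + 4
    E: subtree_size = 1 + 0
    G: subtree_size = 1 + 0
    U: subtree_size = 1 + 0
    M: subtree_size = 1 + 0
Total subtree size of _2: 15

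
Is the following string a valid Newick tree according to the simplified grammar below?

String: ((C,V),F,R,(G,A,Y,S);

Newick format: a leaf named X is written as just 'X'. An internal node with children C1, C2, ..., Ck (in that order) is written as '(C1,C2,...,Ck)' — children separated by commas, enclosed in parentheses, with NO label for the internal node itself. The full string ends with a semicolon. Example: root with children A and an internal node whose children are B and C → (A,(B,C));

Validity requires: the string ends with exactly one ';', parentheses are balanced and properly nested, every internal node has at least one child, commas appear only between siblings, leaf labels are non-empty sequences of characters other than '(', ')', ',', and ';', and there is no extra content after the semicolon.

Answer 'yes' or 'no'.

Input: ((C,V),F,R,(G,A,Y,S);
Paren balance: 3 '(' vs 2 ')' MISMATCH
Ends with single ';': True
Full parse: FAILS (expected , or ) at pos 20)
Valid: False

Answer: no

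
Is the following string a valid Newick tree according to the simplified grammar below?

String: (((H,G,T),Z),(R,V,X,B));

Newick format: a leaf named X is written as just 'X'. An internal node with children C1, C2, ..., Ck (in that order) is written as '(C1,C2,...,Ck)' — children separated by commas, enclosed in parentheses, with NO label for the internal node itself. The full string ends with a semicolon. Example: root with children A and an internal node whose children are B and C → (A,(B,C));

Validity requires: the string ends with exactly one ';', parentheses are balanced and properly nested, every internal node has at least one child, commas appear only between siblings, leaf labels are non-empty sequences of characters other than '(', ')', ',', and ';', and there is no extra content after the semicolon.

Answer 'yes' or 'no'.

Input: (((H,G,T),Z),(R,V,X,B));
Paren balance: 4 '(' vs 4 ')' OK
Ends with single ';': True
Full parse: OK
Valid: True

Answer: yes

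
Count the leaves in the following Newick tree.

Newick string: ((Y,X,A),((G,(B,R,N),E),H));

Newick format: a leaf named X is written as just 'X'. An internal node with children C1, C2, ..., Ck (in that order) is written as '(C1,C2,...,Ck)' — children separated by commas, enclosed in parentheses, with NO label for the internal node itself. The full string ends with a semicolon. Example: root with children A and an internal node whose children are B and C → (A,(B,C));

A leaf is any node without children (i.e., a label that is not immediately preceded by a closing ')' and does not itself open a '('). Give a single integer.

Answer: 9

Derivation:
Newick: ((Y,X,A),((G,(B,R,N),E),H));
Scan left-to-right; a leaf is any maximal label run not followed by '(':
  pos 2: leaf 'Y' → count = 1
  pos 4: leaf 'X' → count = 2
  pos 6: leaf 'A' → count = 3
  pos 11: leaf 'G' → count = 4
  pos 14: leaf 'B' → count = 5
  pos 16: leaf 'R' → count = 6
  pos 18: leaf 'N' → count = 7
  pos 21: leaf 'E' → count = 8
  pos 24: leaf 'H' → count = 9
Total leaves: 9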